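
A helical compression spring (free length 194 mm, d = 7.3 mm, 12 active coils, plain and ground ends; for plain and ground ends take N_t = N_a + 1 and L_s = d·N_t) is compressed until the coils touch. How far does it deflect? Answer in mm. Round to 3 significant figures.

N_t = 13; L_s = 7.3·13 = 94.9 mm
δ_solid = L₀ − L_s = 194 − 94.9 = 99.1 mm

99.1 mm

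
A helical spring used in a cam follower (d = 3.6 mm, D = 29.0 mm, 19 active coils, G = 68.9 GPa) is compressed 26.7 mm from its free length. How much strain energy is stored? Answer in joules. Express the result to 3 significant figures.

k = Gd⁴/(8D³N_a) = (68.9×10³)(3.6⁴)/(8·29.0³·19) = 3.1217 N/mm
U = ½kδ² = 0.5 × 3.1217 × 26.7² = 1112.7 N·mm = 1.1127 J

1.11 J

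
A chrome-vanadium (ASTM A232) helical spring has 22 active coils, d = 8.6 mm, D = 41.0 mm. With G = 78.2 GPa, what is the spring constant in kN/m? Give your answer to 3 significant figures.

35.3 kN/m

k = Gd⁴/(8D³N_a) = (78.2×10³ × 8.6⁴) / (8 × 41.0³ × 22)
  = 4.2776e+08 / 1.21301e+07 = 35.264 N/mm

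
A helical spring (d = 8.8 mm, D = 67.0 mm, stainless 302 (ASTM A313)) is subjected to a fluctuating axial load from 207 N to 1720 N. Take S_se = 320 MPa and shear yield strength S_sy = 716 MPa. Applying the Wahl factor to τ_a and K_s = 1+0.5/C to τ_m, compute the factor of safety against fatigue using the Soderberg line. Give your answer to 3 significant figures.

C = D/d = 67.0/8.8 = 7.6136; K_W = (4C−1)/(4C−4)+0.615/C = 1.1942; K_s = 1+0.5/C = 1.0657
F_a = (F_max−F_min)/2 = 756.5 N; F_m = (F_max+F_min)/2 = 963.5 N
τ_a = K_W·8F_aD/(πd³) = 1.1942 × 189.4 = 226.18 MPa
τ_m = K_s·8F_mD/(πd³) = 1.0657 × 241.22 = 257.06 MPa
Soderberg: 1/n_f = τ_a/S_se + τ_m/S_sy = 226.18/320 + 257.06/716 = 0.70680 + 0.35903 = 1.0658
n_f = 1/1.0658 = 0.9382

0.938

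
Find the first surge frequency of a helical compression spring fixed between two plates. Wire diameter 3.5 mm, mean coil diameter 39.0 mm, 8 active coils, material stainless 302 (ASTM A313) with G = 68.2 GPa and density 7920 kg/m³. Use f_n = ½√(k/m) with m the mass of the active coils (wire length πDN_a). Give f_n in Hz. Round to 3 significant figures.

k = Gd⁴/(8D³N_a) = (68.2×10³)(3.5⁴)/(8·39.0³·8) = 2.6958 N/mm = 2695.8 N/m
Wire length L = πDN_a = π·39.0·8 = 980.18 mm
m = ρ·(πd²/4)·L = 7920 × 9.6211×10⁻⁶ m² × 0.98018 m = 0.074689 kg
f_n = ½√(k/m) = 0.5·√(2695.8/0.074689) = 0.5·√(36093) = 94.991 Hz

95.0 Hz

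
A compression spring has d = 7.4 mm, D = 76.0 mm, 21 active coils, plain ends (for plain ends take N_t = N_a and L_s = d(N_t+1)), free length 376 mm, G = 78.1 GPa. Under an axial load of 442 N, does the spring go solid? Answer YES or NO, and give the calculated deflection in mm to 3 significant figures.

k = Gd⁴/(8D³N_a) = (78.1×10³)(7.4⁴)/(8·76.0³·21) = 3.1756 N/mm
N_t = 21; L_s = 7.4·22 = 162.8 mm; δ_solid = L₀ − L_s = 376 − 162.8 = 213.2 mm
δ = F/k = 442/3.1756 = 139.19 mm
δ < δ_solid → spring does not go solid

NO, δ = 139 mm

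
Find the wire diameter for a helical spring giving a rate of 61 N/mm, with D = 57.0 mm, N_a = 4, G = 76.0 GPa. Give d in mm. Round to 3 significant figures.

8.30 mm

d = (8D³N_a·k / G)^(1/4) = (8·57.0³·4·61 / (76.0×10³))^0.25
  = (4756.5)^0.25 = 8.3047 mm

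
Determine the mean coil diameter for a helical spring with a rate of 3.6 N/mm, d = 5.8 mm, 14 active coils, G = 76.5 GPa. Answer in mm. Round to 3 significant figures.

59.9 mm

D = (Gd⁴/(8N_a·k))^(1/3) = (76.5×10³·5.8⁴/(8·14·3.6))^(1/3)
  = (214710)^(1/3) = 59.8803 mm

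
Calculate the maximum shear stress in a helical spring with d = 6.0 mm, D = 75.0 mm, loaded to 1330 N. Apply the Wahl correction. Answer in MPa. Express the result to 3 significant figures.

Spring index C = D/d = 75.0/6.0 = 12.5000
K_W = (4C−1)/(4C−4) + 0.615/C = 49.000/46.000 + 0.0492 = 1.1144
τ₀ = 8FD/(πd³) = 8·1330·75.0/(π·6.0³) = 798000/678.58 = 1176 MPa
τ_max = K·τ₀ = 1.1144 × 1176 = 1310.5 MPa

1310 MPa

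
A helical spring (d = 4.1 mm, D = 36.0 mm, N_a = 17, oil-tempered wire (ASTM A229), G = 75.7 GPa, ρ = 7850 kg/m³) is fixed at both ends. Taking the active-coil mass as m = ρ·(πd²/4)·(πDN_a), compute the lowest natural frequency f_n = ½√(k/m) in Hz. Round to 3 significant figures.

65.0 Hz

k = Gd⁴/(8D³N_a) = (75.7×10³)(4.1⁴)/(8·36.0³·17) = 3.3712 N/mm = 3371.2 N/m
Wire length L = πDN_a = π·36.0·17 = 1922.7 mm
m = ρ·(πd²/4)·L = 7850 × 13.203×10⁻⁶ m² × 1.9227 m = 0.19926 kg
f_n = ½√(k/m) = 0.5·√(3371.2/0.19926) = 0.5·√(16918) = 65.035 Hz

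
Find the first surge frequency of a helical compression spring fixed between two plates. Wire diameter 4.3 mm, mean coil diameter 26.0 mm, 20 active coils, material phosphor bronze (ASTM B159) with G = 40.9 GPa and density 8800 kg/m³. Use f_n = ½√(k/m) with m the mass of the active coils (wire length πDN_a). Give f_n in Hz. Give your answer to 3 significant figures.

77.2 Hz

k = Gd⁴/(8D³N_a) = (40.9×10³)(4.3⁴)/(8·26.0³·20) = 4.9723 N/mm = 4972.3 N/m
Wire length L = πDN_a = π·26.0·20 = 1633.6 mm
m = ρ·(πd²/4)·L = 8800 × 14.522×10⁻⁶ m² × 1.6336 m = 0.20877 kg
f_n = ½√(k/m) = 0.5·√(4972.3/0.20877) = 0.5·√(23817) = 77.164 Hz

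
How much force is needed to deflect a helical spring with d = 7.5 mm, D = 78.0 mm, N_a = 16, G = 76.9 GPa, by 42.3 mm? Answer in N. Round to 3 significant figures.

k = Gd⁴/(8D³N_a) = (76.9×10³)(7.5⁴)/(8·78.0³·16) = 4.0057 N/mm
F = k·δ = 4.0057 × 42.3 = 169.44 N

169 N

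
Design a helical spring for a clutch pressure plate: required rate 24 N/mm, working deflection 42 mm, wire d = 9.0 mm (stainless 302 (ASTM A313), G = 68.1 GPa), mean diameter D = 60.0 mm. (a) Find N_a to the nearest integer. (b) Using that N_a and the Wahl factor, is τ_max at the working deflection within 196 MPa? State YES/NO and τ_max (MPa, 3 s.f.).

(a) 11 coils; (b) NO, τ_max = 253 MPa

N_a = Gd⁴/(8D³k) = (68.1×10³)(9.0⁴)/(8·60.0³·24) = 10.77 → N_a = 11
Actual rate k = Gd⁴/(8D³·11) = 23.506 N/mm
Working load F = kδ = 23.506·42 = 987.26 N
C = 60.0/9.0 = 6.6667; K_W = (4C−1)/(4C−4)+0.615/C = 1.2246
τ_max = K_W·8FD/(πd³) = 1.2246·206.92 = 253.39 MPa
τ_max > 196 MPa → exceeds allowable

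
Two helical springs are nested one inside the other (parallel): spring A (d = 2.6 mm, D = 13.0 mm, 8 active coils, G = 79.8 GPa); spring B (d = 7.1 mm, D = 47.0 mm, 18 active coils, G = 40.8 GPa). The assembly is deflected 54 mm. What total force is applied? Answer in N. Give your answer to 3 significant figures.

k_A = Gd⁴/(8D³N_a) = (79.8×10³)(2.6⁴)/(8·13.0³·8) = 25.935 N/mm
k_B = Gd⁴/(8D³N_a) = (40.8×10³)(7.1⁴)/(8·47.0³·18) = 6.9349 N/mm
Parallel: k_eq = 25.935 + 6.9349 = 32.87 N/mm
F = k_eq·δ = 32.87·54 = 1775 N

1770 N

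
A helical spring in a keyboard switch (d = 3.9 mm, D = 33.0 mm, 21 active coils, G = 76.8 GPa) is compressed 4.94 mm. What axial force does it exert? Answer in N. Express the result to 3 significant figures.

k = Gd⁴/(8D³N_a) = (76.8×10³)(3.9⁴)/(8·33.0³·21) = 2.9429 N/mm
F = k·δ = 2.9429 × 4.94 = 14.538 N

14.5 N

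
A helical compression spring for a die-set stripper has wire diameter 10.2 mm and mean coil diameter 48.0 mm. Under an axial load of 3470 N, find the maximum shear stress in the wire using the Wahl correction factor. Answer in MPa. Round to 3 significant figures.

Spring index C = D/d = 48.0/10.2 = 4.7059
K_W = (4C−1)/(4C−4) + 0.615/C = 17.824/14.824 + 0.1307 = 1.3331
τ₀ = 8FD/(πd³) = 8·3470·48.0/(π·10.2³) = 1.33248e+06/3333.9 = 399.68 MPa
τ_max = K·τ₀ = 1.3331 × 399.68 = 532.8 MPa

533 MPa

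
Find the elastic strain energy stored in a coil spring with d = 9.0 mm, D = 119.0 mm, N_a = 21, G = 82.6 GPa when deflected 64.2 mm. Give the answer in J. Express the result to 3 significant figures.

3.94 J

k = Gd⁴/(8D³N_a) = (82.6×10³)(9.0⁴)/(8·119.0³·21) = 1.9143 N/mm
U = ½kδ² = 0.5 × 1.9143 × 64.2² = 3944.9 N·mm = 3.9449 J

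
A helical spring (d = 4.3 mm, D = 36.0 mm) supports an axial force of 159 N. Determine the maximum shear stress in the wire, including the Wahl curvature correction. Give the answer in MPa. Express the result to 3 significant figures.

215 MPa

Spring index C = D/d = 36.0/4.3 = 8.3721
K_W = (4C−1)/(4C−4) + 0.615/C = 32.488/29.488 + 0.0735 = 1.1752
τ₀ = 8FD/(πd³) = 8·159·36.0/(π·4.3³) = 45792/249.78 = 183.33 MPa
τ_max = K·τ₀ = 1.1752 × 183.33 = 215.45 MPa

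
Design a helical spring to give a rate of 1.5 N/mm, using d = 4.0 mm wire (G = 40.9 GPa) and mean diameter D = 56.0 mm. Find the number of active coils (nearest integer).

N_a = Gd⁴/(8D³k) = (40.9×10³ × 4.0⁴)/(8 × 56.0³ × 1.5)
    = 1.04704e+07 / 2.10739e+06 = 4.968 → 5 coils

5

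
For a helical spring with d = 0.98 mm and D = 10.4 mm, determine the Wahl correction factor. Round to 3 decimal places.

1.136

C = D/d = 10.4/0.98 = 10.6122
K_W = (4C−1)/(4C−4) + 0.615/C = 41.449/38.449 + 0.0580 = 1.1360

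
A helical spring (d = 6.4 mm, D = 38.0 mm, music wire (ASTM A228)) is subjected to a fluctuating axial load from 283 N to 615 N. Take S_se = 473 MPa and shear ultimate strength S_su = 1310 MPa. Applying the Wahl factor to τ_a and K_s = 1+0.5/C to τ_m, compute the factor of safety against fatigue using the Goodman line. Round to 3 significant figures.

C = D/d = 38.0/6.4 = 5.9375; K_W = (4C−1)/(4C−4)+0.615/C = 1.2555; K_s = 1+0.5/C = 1.0842
F_a = (F_max−F_min)/2 = 166 N; F_m = (F_max+F_min)/2 = 449 N
τ_a = K_W·8F_aD/(πd³) = 1.2555 × 61.276 = 76.931 MPa
τ_m = K_s·8F_mD/(πd³) = 1.0842 × 165.74 = 179.7 MPa
Goodman: 1/n_f = τ_a/S_se + τ_m/S_su = 76.931/473 + 179.7/1310 = 0.16264 + 0.13717 = 0.29982
n_f = 1/0.29982 = 3.335

3.34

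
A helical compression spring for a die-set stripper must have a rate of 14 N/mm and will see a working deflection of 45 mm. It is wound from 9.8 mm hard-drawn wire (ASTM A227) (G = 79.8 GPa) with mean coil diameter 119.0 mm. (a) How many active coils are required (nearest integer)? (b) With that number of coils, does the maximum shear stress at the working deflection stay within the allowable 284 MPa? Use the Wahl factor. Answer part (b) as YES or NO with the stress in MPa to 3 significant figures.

(a) 4 coils; (b) YES, τ_max = 221 MPa

N_a = Gd⁴/(8D³k) = (79.8×10³)(9.8⁴)/(8·119.0³·14) = 3.9 → N_a = 4
Actual rate k = Gd⁴/(8D³·4) = 13.649 N/mm
Working load F = kδ = 13.649·45 = 614.23 N
C = 119.0/9.8 = 12.1429; K_W = (4C−1)/(4C−4)+0.615/C = 1.1180
τ_max = K_W·8FD/(πd³) = 1.1180·197.76 = 221.09 MPa
τ_max ≤ 284 MPa → acceptable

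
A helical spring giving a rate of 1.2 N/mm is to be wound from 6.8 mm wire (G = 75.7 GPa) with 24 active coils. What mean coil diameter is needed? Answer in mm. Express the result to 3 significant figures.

88.9 mm

D = (Gd⁴/(8N_a·k))^(1/3) = (75.7×10³·6.8⁴/(8·24·1.2))^(1/3)
  = (702504)^(1/3) = 88.8962 mm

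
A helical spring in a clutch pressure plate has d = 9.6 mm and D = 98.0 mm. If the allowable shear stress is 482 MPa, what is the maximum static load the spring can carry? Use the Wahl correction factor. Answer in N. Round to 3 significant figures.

C = D/d = 98.0/9.6 = 10.2083
K_W = (4C−1)/(4C−4) + 0.615/C = 39.833/36.833 + 0.0602 = 1.1417
τ_max = K·8FD/(πd³) → F_max = τ_allow·πd³/(8DK)
F_max = 482·π·9.6³/(8·98.0·1.1417) = 1.3397e+06/895.09 = 1496.7 N

1500 N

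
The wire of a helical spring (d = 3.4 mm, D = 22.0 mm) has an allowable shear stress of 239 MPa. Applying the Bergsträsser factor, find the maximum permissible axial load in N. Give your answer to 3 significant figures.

138 N

C = D/d = 22.0/3.4 = 6.4706
K_B = (4C+2)/(4C−3) = 27.882/22.882 = 1.2185
τ_max = K·8FD/(πd³) → F_max = τ_allow·πd³/(8DK)
F_max = 239·π·3.4³/(8·22.0·1.2185) = 29511/214.46 = 137.61 N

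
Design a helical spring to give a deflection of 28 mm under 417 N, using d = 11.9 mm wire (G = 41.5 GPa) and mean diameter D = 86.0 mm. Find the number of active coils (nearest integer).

Required rate k = F/δ = 417/28 = 14.893 N/mm
N_a = Gd⁴/(8D³k) = (41.5×10³ × 11.9⁴)/(8 × 86.0³ × 14.893)
    = 8.32216e+08 / 7.57815e+07 = 10.98 → 11 coils

11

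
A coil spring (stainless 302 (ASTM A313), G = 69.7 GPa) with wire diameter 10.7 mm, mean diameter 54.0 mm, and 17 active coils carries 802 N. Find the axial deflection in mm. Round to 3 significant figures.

18.8 mm

k = Gd⁴/(8D³N_a) = (69.7×10³)(10.7⁴)/(8·54.0³·17) = 42.663 N/mm
δ = F/k = 802 / 42.663 = 18.799 mm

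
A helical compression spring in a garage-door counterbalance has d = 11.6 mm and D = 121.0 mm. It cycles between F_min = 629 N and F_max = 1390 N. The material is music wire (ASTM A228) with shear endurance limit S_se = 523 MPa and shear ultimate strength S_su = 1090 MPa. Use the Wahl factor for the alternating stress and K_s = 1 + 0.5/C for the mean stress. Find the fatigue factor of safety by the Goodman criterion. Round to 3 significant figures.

C = D/d = 121.0/11.6 = 10.4310; K_W = (4C−1)/(4C−4)+0.615/C = 1.1385; K_s = 1+0.5/C = 1.0479
F_a = (F_max−F_min)/2 = 380.5 N; F_m = (F_max+F_min)/2 = 1009.5 N
τ_a = K_W·8F_aD/(πd³) = 1.1385 × 75.111 = 85.513 MPa
τ_m = K_s·8F_mD/(πd³) = 1.0479 × 199.28 = 208.83 MPa
Goodman: 1/n_f = τ_a/S_se + τ_m/S_su = 85.513/523 + 208.83/1090 = 0.16351 + 0.19159 = 0.35509
n_f = 1/0.35509 = 2.816

2.82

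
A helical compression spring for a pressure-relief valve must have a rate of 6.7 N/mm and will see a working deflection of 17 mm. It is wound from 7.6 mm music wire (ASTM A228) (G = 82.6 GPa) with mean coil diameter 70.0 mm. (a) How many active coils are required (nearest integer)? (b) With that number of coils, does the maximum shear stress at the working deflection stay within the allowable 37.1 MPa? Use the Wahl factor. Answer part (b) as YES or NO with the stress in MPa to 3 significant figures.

N_a = Gd⁴/(8D³k) = (82.6×10³)(7.6⁴)/(8·70.0³·6.7) = 14.99 → N_a = 15
Actual rate k = Gd⁴/(8D³·15) = 6.6951 N/mm
Working load F = kδ = 6.6951·17 = 113.82 N
C = 70.0/7.6 = 9.2105; K_W = (4C−1)/(4C−4)+0.615/C = 1.1581
τ_max = K_W·8FD/(πd³) = 1.1581·46.217 = 53.525 MPa
τ_max > 37.1 MPa → exceeds allowable

(a) 15 coils; (b) NO, τ_max = 53.5 MPa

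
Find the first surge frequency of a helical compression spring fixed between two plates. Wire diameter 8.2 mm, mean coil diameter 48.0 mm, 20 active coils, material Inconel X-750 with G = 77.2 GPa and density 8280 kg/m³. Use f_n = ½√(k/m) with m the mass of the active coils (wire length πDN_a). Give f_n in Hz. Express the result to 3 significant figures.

61.2 Hz

k = Gd⁴/(8D³N_a) = (77.2×10³)(8.2⁴)/(8·48.0³·20) = 19.726 N/mm = 19726 N/m
Wire length L = πDN_a = π·48.0·20 = 3015.9 mm
m = ρ·(πd²/4)·L = 8280 × 52.81×10⁻⁶ m² × 3.0159 m = 1.3188 kg
f_n = ½√(k/m) = 0.5·√(19726/1.3188) = 0.5·√(14958) = 61.15 Hz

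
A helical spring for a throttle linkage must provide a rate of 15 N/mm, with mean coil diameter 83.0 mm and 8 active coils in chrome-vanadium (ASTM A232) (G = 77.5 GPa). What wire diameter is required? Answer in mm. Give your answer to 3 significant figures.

9.17 mm

d = (8D³N_a·k / G)^(1/4) = (8·83.0³·8·15 / (77.5×10³))^0.25
  = (7082.8)^0.25 = 9.1738 mm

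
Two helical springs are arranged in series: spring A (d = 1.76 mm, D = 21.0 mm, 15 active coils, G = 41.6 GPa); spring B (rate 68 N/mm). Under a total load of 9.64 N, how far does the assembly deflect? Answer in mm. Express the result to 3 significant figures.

27.0 mm

k_A = Gd⁴/(8D³N_a) = (41.6×10³)(1.76⁴)/(8·21.0³·15) = 0.35917 N/mm
Series: 1/k_eq = 1/0.35917 + 1/68 = 2.7989; k_eq = 0.35729 N/mm
δ = F/k_eq = 9.64/0.35729 = 26.981 mm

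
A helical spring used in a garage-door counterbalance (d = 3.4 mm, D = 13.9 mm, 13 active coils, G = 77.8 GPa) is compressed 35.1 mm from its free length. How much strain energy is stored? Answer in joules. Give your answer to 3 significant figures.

k = Gd⁴/(8D³N_a) = (77.8×10³)(3.4⁴)/(8·13.9³·13) = 37.224 N/mm
U = ½kδ² = 0.5 × 37.224 × 35.1² = 22930 N·mm = 22.93 J

22.9 J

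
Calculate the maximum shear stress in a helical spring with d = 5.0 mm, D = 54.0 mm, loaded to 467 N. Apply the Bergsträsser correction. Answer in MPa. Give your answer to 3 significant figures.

Spring index C = D/d = 54.0/5.0 = 10.8000
K_B = (4C+2)/(4C−3) = 45.200/40.200 = 1.1244
τ₀ = 8FD/(πd³) = 8·467·54.0/(π·5.0³) = 201744/392.7 = 513.74 MPa
τ_max = K·τ₀ = 1.1244 × 513.74 = 577.63 MPa

578 MPa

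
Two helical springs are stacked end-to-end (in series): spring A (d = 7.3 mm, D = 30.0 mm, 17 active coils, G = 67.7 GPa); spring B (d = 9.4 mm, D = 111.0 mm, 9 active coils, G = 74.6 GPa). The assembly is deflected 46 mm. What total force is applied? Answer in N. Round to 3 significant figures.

244 N

k_A = Gd⁴/(8D³N_a) = (67.7×10³)(7.3⁴)/(8·30.0³·17) = 52.357 N/mm
k_B = Gd⁴/(8D³N_a) = (74.6×10³)(9.4⁴)/(8·111.0³·9) = 5.9149 N/mm
Series: 1/k_eq = 1/52.357 + 1/5.9149 = 0.18816; k_eq = 5.3145 N/mm
F = k_eq·δ = 5.3145·46 = 244.47 N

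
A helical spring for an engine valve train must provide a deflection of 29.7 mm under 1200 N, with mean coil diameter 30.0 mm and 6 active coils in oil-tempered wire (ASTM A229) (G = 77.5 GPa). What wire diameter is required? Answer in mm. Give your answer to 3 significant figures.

Required rate k = F/δ = 1200/29.7 = 40.404 N/mm
d = (8D³N_a·k / G)^(1/4) = (8·30.0³·6·40.404 / (77.5×10³))^0.25
  = (675.66)^0.25 = 5.0984 mm

5.10 mm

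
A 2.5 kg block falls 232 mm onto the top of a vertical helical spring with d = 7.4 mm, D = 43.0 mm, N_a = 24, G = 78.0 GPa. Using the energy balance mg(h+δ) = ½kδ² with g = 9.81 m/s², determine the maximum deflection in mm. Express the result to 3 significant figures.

28.9 mm

k = Gd⁴/(8D³N_a) = (78.0×10³)(7.4⁴)/(8·43.0³·24) = 15.322 N/mm
W = mg = 2.5 × 9.81 = 24.525 N
½kδ² − Wδ − Wh = 0 → δ = (W + √(W² + 2kWh))/k
δ = (24.525 + √(601.48 + 174358))/15.322 = (24.525 + 418.28)/15.322 = 28.9 mm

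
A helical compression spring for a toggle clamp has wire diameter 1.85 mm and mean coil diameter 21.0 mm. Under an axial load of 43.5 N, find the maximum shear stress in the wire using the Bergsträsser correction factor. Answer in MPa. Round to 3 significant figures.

Spring index C = D/d = 21.0/1.85 = 11.3514
K_B = (4C+2)/(4C−3) = 47.405/42.405 = 1.1179
τ₀ = 8FD/(πd³) = 8·43.5·21.0/(π·1.85³) = 7308/19.891 = 367.4 MPa
τ_max = K·τ₀ = 1.1179 × 367.4 = 410.71 MPa

411 MPa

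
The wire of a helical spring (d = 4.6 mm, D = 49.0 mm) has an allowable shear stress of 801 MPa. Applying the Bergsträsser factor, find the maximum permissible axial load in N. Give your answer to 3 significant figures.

C = D/d = 49.0/4.6 = 10.6522
K_B = (4C+2)/(4C−3) = 44.609/39.609 = 1.1262
τ_max = K·8FD/(πd³) → F_max = τ_allow·πd³/(8DK)
F_max = 801·π·4.6³/(8·49.0·1.1262) = 2.4494e+05/441.48 = 554.81 N

555 N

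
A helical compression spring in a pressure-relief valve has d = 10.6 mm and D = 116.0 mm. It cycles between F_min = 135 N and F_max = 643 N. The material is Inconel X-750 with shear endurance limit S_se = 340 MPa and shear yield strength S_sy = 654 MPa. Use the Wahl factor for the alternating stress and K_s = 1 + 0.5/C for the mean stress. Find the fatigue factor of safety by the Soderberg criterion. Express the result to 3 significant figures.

C = D/d = 116.0/10.6 = 10.9434; K_W = (4C−1)/(4C−4)+0.615/C = 1.1316; K_s = 1+0.5/C = 1.0457
F_a = (F_max−F_min)/2 = 254 N; F_m = (F_max+F_min)/2 = 389 N
τ_a = K_W·8F_aD/(πd³) = 1.1316 × 62.996 = 71.288 MPa
τ_m = K_s·8F_mD/(πd³) = 1.0457 × 96.478 = 100.89 MPa
Soderberg: 1/n_f = τ_a/S_se + τ_m/S_sy = 71.288/340 + 100.89/654 = 0.20967 + 0.15426 = 0.36393
n_f = 1/0.36393 = 2.748

2.75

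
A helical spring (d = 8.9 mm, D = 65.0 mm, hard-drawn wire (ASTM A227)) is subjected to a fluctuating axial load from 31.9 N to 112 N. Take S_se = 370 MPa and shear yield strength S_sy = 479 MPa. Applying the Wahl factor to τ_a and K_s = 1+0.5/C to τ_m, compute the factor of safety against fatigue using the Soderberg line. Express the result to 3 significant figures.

14.6

C = D/d = 65.0/8.9 = 7.3034; K_W = (4C−1)/(4C−4)+0.615/C = 1.2032; K_s = 1+0.5/C = 1.0685
F_a = (F_max−F_min)/2 = 40.05 N; F_m = (F_max+F_min)/2 = 71.95 N
τ_a = K_W·8F_aD/(πd³) = 1.2032 × 9.4034 = 11.314 MPa
τ_m = K_s·8F_mD/(πd³) = 1.0685 × 16.893 = 18.05 MPa
Soderberg: 1/n_f = τ_a/S_se + τ_m/S_sy = 11.314/370 + 18.05/479 = 0.03058 + 0.03768 = 0.068261
n_f = 1/0.068261 = 14.65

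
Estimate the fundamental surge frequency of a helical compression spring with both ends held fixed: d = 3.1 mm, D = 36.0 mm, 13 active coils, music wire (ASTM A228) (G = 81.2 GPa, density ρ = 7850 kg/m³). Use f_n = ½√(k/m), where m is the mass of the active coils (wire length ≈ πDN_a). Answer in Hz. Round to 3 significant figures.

66.6 Hz

k = Gd⁴/(8D³N_a) = (81.2×10³)(3.1⁴)/(8·36.0³·13) = 1.5455 N/mm = 1545.5 N/m
Wire length L = πDN_a = π·36.0·13 = 1470.3 mm
m = ρ·(πd²/4)·L = 7850 × 7.5477×10⁻⁶ m² × 1.4703 m = 0.087112 kg
f_n = ½√(k/m) = 0.5·√(1545.5/0.087112) = 0.5·√(17741) = 66.598 Hz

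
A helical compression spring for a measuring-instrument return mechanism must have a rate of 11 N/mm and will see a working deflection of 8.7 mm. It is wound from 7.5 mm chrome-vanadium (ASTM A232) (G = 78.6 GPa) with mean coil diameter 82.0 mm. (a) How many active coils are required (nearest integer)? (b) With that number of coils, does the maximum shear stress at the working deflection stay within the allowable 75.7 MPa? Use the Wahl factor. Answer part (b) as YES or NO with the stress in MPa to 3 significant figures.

(a) 5 coils; (b) YES, τ_max = 55.0 MPa

N_a = Gd⁴/(8D³k) = (78.6×10³)(7.5⁴)/(8·82.0³·11) = 5.126 → N_a = 5
Actual rate k = Gd⁴/(8D³·5) = 11.276 N/mm
Working load F = kδ = 11.276·8.7 = 98.104 N
C = 82.0/7.5 = 10.9333; K_W = (4C−1)/(4C−4)+0.615/C = 1.1318
τ_max = K_W·8FD/(πd³) = 1.1318·48.557 = 54.955 MPa
τ_max ≤ 75.7 MPa → acceptable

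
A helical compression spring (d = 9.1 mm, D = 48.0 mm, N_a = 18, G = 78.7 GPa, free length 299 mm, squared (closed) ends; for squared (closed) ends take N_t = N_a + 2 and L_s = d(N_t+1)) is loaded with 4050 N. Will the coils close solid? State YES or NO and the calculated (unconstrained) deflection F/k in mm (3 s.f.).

YES, δ = 120 mm

k = Gd⁴/(8D³N_a) = (78.7×10³)(9.1⁴)/(8·48.0³·18) = 33.889 N/mm
N_t = 20; L_s = 9.1·21 = 191.1 mm; δ_solid = L₀ − L_s = 299 − 191.1 = 107.9 mm
δ = F/k = 4050/33.889 = 119.51 mm
δ ≥ δ_solid → spring goes solid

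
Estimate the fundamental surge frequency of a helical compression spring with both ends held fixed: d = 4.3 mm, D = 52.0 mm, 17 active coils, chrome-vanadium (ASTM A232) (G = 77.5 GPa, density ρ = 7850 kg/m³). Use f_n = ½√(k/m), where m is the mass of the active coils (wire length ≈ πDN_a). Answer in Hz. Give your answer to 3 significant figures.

k = Gd⁴/(8D³N_a) = (77.5×10³)(4.3⁴)/(8·52.0³·17) = 1.3856 N/mm = 1385.6 N/m
Wire length L = πDN_a = π·52.0·17 = 2777.2 mm
m = ρ·(πd²/4)·L = 7850 × 14.522×10⁻⁶ m² × 2.7772 m = 0.31659 kg
f_n = ½√(k/m) = 0.5·√(1385.6/0.31659) = 0.5·√(4376.5) = 33.078 Hz

33.1 Hz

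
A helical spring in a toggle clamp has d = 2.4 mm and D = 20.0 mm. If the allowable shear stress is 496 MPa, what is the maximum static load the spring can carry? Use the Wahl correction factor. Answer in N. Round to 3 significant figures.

114 N

C = D/d = 20.0/2.4 = 8.3333
K_W = (4C−1)/(4C−4) + 0.615/C = 32.333/29.333 + 0.0738 = 1.1761
τ_max = K·8FD/(πd³) → F_max = τ_allow·πd³/(8DK)
F_max = 496·π·2.4³/(8·20.0·1.1761) = 21541/188.17 = 114.48 N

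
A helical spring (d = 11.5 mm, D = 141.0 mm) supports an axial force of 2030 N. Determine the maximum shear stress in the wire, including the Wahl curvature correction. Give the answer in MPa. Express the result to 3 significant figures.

535 MPa

Spring index C = D/d = 141.0/11.5 = 12.2609
K_W = (4C−1)/(4C−4) + 0.615/C = 48.043/45.043 + 0.0502 = 1.1168
τ₀ = 8FD/(πd³) = 8·2030·141.0/(π·11.5³) = 2.28984e+06/4778 = 479.25 MPa
τ_max = K·τ₀ = 1.1168 × 479.25 = 535.21 MPa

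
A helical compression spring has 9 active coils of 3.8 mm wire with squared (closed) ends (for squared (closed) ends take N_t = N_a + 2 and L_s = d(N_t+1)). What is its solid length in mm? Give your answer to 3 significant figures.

squared (closed) ends: N_t = N_a + 2 = 9 + 2 = 11
L_s = d·(N_t+1) = 3.8 × 12 = 45.6 mm

45.6 mm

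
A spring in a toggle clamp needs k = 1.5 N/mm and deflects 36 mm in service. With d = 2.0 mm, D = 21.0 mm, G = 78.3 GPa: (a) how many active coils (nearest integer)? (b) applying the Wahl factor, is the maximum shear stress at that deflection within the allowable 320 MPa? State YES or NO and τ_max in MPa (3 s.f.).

N_a = Gd⁴/(8D³k) = (78.3×10³)(2.0⁴)/(8·21.0³·1.5) = 11.27 → N_a = 11
Actual rate k = Gd⁴/(8D³·11) = 1.5372 N/mm
Working load F = kδ = 1.5372·36 = 55.341 N
C = 21.0/2.0 = 10.5000; K_W = (4C−1)/(4C−4)+0.615/C = 1.1375
τ_max = K_W·8FD/(πd³) = 1.1375·369.92 = 420.8 MPa
τ_max > 320 MPa → exceeds allowable

(a) 11 coils; (b) NO, τ_max = 421 MPa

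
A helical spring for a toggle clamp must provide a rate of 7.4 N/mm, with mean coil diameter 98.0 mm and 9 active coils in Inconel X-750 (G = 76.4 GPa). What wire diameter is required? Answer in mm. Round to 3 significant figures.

d = (8D³N_a·k / G)^(1/4) = (8·98.0³·9·7.4 / (76.4×10³))^0.25
  = (6563.7)^0.25 = 9.0009 mm

9.00 mm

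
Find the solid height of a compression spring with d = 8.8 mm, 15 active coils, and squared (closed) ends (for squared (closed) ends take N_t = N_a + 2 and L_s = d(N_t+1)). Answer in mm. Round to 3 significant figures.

squared (closed) ends: N_t = N_a + 2 = 15 + 2 = 17
L_s = d·(N_t+1) = 8.8 × 18 = 158.4 mm

158 mm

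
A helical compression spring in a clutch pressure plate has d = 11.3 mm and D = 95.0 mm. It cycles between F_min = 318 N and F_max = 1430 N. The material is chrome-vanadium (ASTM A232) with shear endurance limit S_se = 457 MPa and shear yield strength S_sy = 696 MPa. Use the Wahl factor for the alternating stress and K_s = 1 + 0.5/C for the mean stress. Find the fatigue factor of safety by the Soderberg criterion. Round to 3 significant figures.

2.16

C = D/d = 95.0/11.3 = 8.4071; K_W = (4C−1)/(4C−4)+0.615/C = 1.1744; K_s = 1+0.5/C = 1.0595
F_a = (F_max−F_min)/2 = 556 N; F_m = (F_max+F_min)/2 = 874 N
τ_a = K_W·8F_aD/(πd³) = 1.1744 × 93.219 = 109.48 MPa
τ_m = K_s·8F_mD/(πd³) = 1.0595 × 146.53 = 155.25 MPa
Soderberg: 1/n_f = τ_a/S_se + τ_m/S_sy = 109.48/457 + 155.25/696 = 0.23956 + 0.22306 = 0.46261
n_f = 1/0.46261 = 2.162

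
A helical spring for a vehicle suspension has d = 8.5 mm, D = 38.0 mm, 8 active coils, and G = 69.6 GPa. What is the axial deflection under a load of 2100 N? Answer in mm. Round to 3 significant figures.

k = Gd⁴/(8D³N_a) = (69.6×10³)(8.5⁴)/(8·38.0³·8) = 103.46 N/mm
δ = F/k = 2100 / 103.46 = 20.299 mm

20.3 mm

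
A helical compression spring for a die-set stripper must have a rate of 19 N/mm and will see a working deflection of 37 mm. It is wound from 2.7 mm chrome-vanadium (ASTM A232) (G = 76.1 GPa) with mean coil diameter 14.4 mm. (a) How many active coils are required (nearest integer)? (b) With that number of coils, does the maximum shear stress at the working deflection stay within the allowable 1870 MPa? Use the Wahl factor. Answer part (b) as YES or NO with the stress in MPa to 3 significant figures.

(a) 9 coils; (b) YES, τ_max = 1670 MPa

N_a = Gd⁴/(8D³k) = (76.1×10³)(2.7⁴)/(8·14.4³·19) = 8.911 → N_a = 9
Actual rate k = Gd⁴/(8D³·9) = 18.811 N/mm
Working load F = kδ = 18.811·37 = 696.02 N
C = 14.4/2.7 = 5.3333; K_W = (4C−1)/(4C−4)+0.615/C = 1.2884
τ_max = K_W·8FD/(πd³) = 1.2884·1296.7 = 1670.6 MPa
τ_max ≤ 1870 MPa → acceptable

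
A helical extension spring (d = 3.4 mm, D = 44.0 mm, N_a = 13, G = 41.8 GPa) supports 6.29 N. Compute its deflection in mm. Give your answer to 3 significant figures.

k = Gd⁴/(8D³N_a) = (41.8×10³)(3.4⁴)/(8·44.0³·13) = 0.63052 N/mm
δ = F/k = 6.29 / 0.63052 = 9.9759 mm

9.98 mm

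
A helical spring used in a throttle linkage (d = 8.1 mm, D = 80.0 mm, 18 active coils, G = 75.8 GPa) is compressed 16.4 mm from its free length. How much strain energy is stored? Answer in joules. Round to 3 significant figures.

0.595 J

k = Gd⁴/(8D³N_a) = (75.8×10³)(8.1⁴)/(8·80.0³·18) = 4.4256 N/mm
U = ½kδ² = 0.5 × 4.4256 × 16.4² = 595.16 N·mm = 0.59516 J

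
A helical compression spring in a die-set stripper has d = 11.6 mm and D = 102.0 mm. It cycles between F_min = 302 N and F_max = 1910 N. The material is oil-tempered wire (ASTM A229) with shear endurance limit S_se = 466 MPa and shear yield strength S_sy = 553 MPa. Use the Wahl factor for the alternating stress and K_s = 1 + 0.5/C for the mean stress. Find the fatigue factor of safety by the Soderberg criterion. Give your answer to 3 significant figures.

1.46

C = D/d = 102.0/11.6 = 8.7931; K_W = (4C−1)/(4C−4)+0.615/C = 1.1662; K_s = 1+0.5/C = 1.0569
F_a = (F_max−F_min)/2 = 804 N; F_m = (F_max+F_min)/2 = 1106 N
τ_a = K_W·8F_aD/(πd³) = 1.1662 × 133.79 = 156.02 MPa
τ_m = K_s·8F_mD/(πd³) = 1.0569 × 184.04 = 194.51 MPa
Soderberg: 1/n_f = τ_a/S_se + τ_m/S_sy = 156.02/466 + 194.51/553 = 0.33481 + 0.35173 = 0.68655
n_f = 1/0.68655 = 1.457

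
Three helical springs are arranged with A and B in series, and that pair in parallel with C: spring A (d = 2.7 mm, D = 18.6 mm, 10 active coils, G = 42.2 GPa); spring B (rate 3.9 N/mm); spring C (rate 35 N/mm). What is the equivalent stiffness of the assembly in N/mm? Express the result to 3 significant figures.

k_A = Gd⁴/(8D³N_a) = (42.2×10³)(2.7⁴)/(8·18.6³·10) = 4.3565 N/mm
Springs A,B series: k_AB = 1/(1/4.3565+1/3.9) = 2.0578 N/mm; parallel with C: k_eq = 2.0578+35 = 37.058 N/mm

37.1 N/mm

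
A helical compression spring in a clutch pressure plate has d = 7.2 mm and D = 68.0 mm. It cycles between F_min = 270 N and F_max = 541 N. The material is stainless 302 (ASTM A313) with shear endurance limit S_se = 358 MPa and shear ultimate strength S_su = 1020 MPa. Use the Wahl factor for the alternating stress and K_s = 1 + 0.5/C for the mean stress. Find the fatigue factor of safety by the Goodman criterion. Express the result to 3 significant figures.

2.52

C = D/d = 68.0/7.2 = 9.4444; K_W = (4C−1)/(4C−4)+0.615/C = 1.1539; K_s = 1+0.5/C = 1.0529
F_a = (F_max−F_min)/2 = 135.5 N; F_m = (F_max+F_min)/2 = 405.5 N
τ_a = K_W·8F_aD/(πd³) = 1.1539 × 62.862 = 72.539 MPa
τ_m = K_s·8F_mD/(πd³) = 1.0529 × 188.12 = 198.08 MPa
Goodman: 1/n_f = τ_a/S_se + τ_m/S_su = 72.539/358 + 198.08/1020 = 0.20262 + 0.19420 = 0.39682
n_f = 1/0.39682 = 2.52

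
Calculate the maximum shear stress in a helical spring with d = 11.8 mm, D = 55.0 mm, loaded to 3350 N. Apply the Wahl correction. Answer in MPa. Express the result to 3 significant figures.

382 MPa

Spring index C = D/d = 55.0/11.8 = 4.6610
K_W = (4C−1)/(4C−4) + 0.615/C = 17.644/14.644 + 0.1319 = 1.3368
τ₀ = 8FD/(πd³) = 8·3350·55.0/(π·11.8³) = 1.474e+06/5161.7 = 285.56 MPa
τ_max = K·τ₀ = 1.3368 × 285.56 = 381.74 MPa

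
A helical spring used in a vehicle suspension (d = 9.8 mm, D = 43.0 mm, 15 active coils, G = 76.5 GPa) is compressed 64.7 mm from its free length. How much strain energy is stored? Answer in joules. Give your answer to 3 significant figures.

155 J

k = Gd⁴/(8D³N_a) = (76.5×10³)(9.8⁴)/(8·43.0³·15) = 73.957 N/mm
U = ½kδ² = 0.5 × 73.957 × 64.7² = 1.548e+05 N·mm = 154.8 J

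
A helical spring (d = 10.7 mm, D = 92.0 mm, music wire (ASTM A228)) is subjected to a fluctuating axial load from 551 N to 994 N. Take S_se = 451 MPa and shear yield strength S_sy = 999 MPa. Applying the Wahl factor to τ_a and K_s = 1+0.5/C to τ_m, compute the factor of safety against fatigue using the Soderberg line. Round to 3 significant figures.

3.75

C = D/d = 92.0/10.7 = 8.5981; K_W = (4C−1)/(4C−4)+0.615/C = 1.1702; K_s = 1+0.5/C = 1.0582
F_a = (F_max−F_min)/2 = 221.5 N; F_m = (F_max+F_min)/2 = 772.5 N
τ_a = K_W·8F_aD/(πd³) = 1.1702 × 42.359 = 49.571 MPa
τ_m = K_s·8F_mD/(πd³) = 1.0582 × 147.73 = 156.32 MPa
Soderberg: 1/n_f = τ_a/S_se + τ_m/S_sy = 49.571/451 + 156.32/999 = 0.10991 + 0.15648 = 0.26639
n_f = 1/0.26639 = 3.754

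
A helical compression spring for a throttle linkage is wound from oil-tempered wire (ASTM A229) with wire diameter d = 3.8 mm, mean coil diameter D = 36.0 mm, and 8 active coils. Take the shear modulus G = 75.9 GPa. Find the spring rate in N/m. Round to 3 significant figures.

5300 N/m

k = Gd⁴/(8D³N_a) = (75.9×10³ × 3.8⁴) / (8 × 36.0³ × 8)
  = 1.58262e+07 / 2.98598e+06 = 5.3002 N/mm = 5300.2 N/m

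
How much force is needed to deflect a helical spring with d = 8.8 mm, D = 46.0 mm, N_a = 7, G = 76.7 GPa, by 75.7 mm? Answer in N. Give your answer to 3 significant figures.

6390 N

k = Gd⁴/(8D³N_a) = (76.7×10³)(8.8⁴)/(8·46.0³·7) = 84.385 N/mm
F = k·δ = 84.385 × 75.7 = 6387.9 N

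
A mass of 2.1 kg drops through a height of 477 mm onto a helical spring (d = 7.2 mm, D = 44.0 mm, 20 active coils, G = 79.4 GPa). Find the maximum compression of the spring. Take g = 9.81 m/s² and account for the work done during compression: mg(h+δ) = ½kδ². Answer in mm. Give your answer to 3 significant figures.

36.8 mm

k = Gd⁴/(8D³N_a) = (79.4×10³)(7.2⁴)/(8·44.0³·20) = 15.656 N/mm
W = mg = 2.1 × 9.81 = 20.601 N
½kδ² − Wδ − Wh = 0 → δ = (W + √(W² + 2kWh))/k
δ = (20.601 + √(424.4 + 307687))/15.656 = (20.601 + 555.08)/15.656 = 36.771 mm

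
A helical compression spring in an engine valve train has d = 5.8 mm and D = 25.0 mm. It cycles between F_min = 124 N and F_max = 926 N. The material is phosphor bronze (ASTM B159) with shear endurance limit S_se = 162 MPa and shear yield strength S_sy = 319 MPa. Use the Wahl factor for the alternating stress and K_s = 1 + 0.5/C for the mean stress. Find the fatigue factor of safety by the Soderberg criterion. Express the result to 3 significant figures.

0.586

C = D/d = 25.0/5.8 = 4.3103; K_W = (4C−1)/(4C−4)+0.615/C = 1.3692; K_s = 1+0.5/C = 1.1160
F_a = (F_max−F_min)/2 = 401 N; F_m = (F_max+F_min)/2 = 525 N
τ_a = K_W·8F_aD/(πd³) = 1.3692 × 130.84 = 179.15 MPa
τ_m = K_s·8F_mD/(πd³) = 1.1160 × 171.3 = 191.17 MPa
Soderberg: 1/n_f = τ_a/S_se + τ_m/S_sy = 179.15/162 + 191.17/319 = 1.10587 + 0.59928 = 1.7052
n_f = 1/1.7052 = 0.5865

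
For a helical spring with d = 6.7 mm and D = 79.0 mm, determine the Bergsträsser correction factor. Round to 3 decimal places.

C = D/d = 79.0/6.7 = 11.7910
K_B = (4C+2)/(4C−3) = 49.164/44.164 = 1.1132

1.113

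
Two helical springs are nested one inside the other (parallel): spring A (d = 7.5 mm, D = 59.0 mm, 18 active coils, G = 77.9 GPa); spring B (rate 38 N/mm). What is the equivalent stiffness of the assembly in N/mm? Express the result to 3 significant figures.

46.3 N/mm

k_A = Gd⁴/(8D³N_a) = (77.9×10³)(7.5⁴)/(8·59.0³·18) = 8.3342 N/mm
Parallel: k_eq = 8.3342 + 38 = 46.334 N/mm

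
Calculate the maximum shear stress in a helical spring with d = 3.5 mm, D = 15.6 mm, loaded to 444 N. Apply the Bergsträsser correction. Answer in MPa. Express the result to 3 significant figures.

Spring index C = D/d = 15.6/3.5 = 4.4571
K_B = (4C+2)/(4C−3) = 19.829/14.829 = 1.3372
τ₀ = 8FD/(πd³) = 8·444·15.6/(π·3.5³) = 55411.2/134.7 = 411.38 MPa
τ_max = K·τ₀ = 1.3372 × 411.38 = 550.09 MPa

550 MPa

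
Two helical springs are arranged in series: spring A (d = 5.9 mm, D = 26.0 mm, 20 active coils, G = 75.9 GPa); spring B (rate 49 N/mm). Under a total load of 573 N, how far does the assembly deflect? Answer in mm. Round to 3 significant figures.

29.2 mm

k_A = Gd⁴/(8D³N_a) = (75.9×10³)(5.9⁴)/(8·26.0³·20) = 32.705 N/mm
Series: 1/k_eq = 1/32.705 + 1/49 = 0.050985; k_eq = 19.614 N/mm
δ = F/k_eq = 573/19.614 = 29.214 mm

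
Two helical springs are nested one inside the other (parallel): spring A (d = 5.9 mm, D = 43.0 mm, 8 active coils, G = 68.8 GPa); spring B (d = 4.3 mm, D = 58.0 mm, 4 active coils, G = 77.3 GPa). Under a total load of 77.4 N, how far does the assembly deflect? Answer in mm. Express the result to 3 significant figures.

3.75 mm

k_A = Gd⁴/(8D³N_a) = (68.8×10³)(5.9⁴)/(8·43.0³·8) = 16.384 N/mm
k_B = Gd⁴/(8D³N_a) = (77.3×10³)(4.3⁴)/(8·58.0³·4) = 4.2327 N/mm
Parallel: k_eq = 16.384 + 4.2327 = 20.616 N/mm
δ = F/k_eq = 77.4/20.616 = 3.7543 mm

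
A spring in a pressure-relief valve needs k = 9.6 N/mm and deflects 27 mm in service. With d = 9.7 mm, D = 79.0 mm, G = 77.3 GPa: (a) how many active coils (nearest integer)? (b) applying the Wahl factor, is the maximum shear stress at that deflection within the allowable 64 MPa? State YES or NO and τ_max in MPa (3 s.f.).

(a) 18 coils; (b) NO, τ_max = 67.7 MPa

N_a = Gd⁴/(8D³k) = (77.3×10³)(9.7⁴)/(8·79.0³·9.6) = 18.07 → N_a = 18
Actual rate k = Gd⁴/(8D³·18) = 9.6388 N/mm
Working load F = kδ = 9.6388·27 = 260.25 N
C = 79.0/9.7 = 8.1443; K_W = (4C−1)/(4C−4)+0.615/C = 1.1805
τ_max = K_W·8FD/(πd³) = 1.1805·57.364 = 67.718 MPa
τ_max > 64 MPa → exceeds allowable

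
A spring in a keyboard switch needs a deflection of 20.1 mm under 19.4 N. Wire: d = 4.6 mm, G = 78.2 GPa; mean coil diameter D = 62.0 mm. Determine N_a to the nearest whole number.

Required rate k = F/δ = 19.4/20.1 = 0.96517 N/mm
N_a = Gd⁴/(8D³k) = (78.2×10³ × 4.6⁴)/(8 × 62.0³ × 0.96517)
    = 3.50137e+07 / 1.84022e+06 = 19.03 → 19 coils

19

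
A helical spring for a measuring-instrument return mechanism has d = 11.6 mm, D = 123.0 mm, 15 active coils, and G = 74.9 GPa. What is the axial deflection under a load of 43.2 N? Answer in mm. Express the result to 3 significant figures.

7.11 mm

k = Gd⁴/(8D³N_a) = (74.9×10³)(11.6⁴)/(8·123.0³·15) = 6.0732 N/mm
δ = F/k = 43.2 / 6.0732 = 7.1132 mm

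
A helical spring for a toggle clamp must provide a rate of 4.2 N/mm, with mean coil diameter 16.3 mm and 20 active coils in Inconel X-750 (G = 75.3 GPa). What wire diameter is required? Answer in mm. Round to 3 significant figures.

2.49 mm

d = (8D³N_a·k / G)^(1/4) = (8·16.3³·20·4.2 / (75.3×10³))^0.25
  = (38.649)^0.25 = 2.4934 mm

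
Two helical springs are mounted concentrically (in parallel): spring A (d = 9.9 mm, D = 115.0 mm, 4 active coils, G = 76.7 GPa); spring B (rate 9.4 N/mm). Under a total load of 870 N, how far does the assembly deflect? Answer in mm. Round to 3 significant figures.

k_A = Gd⁴/(8D³N_a) = (76.7×10³)(9.9⁴)/(8·115.0³·4) = 15.139 N/mm
Parallel: k_eq = 15.139 + 9.4 = 24.539 N/mm
δ = F/k_eq = 870/24.539 = 35.454 mm

35.5 mm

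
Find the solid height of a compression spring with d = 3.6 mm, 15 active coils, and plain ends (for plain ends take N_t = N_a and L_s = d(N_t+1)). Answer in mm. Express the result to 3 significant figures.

57.6 mm

plain ends: N_t = N_a = 15
L_s = d·(N_t+1) = 3.6 × 16 = 57.6 mm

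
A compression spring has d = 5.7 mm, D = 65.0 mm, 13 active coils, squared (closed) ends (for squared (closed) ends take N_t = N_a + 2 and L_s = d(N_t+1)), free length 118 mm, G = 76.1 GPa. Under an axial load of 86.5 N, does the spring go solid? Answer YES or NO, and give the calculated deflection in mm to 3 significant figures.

YES, δ = 30.8 mm

k = Gd⁴/(8D³N_a) = (76.1×10³)(5.7⁴)/(8·65.0³·13) = 2.8126 N/mm
N_t = 15; L_s = 5.7·16 = 91.2 mm; δ_solid = L₀ − L_s = 118 − 91.2 = 26.8 mm
δ = F/k = 86.5/2.8126 = 30.754 mm
δ ≥ δ_solid → spring goes solid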